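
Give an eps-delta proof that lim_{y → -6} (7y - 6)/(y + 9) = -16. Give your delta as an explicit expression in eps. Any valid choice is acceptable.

Let eps > 0 be given. We want delta > 0 with 0 < |y + 6| < delta ⇒ |(7y - 6)/(y + 9) + 16| < eps.
Combining over a common denominator, (7y - 6)/(y + 9) + 16 = [(7y - 6)·3 − (-48)·(y + 9)] / [3·(y + 9)] = 69(y + 6) / (3(y + 9)).
So |(7y - 6)/(y + 9) + 16| = 69|y + 6| / (3·|y + 9|).
Require delta ≤ 3/2, so |y + 9| ≥ |3| − |y + 6| > 3 − 3/2 = 3/2.
Hence |(7y - 6)/(y + 9) + 16| < 69|y + 6|/(3·(3/2)) = (46/3)|y + 6|, which is < eps once |y + 6| < (3/46)eps.
Take delta = min(3/2, (3/46)eps). Then 0 < |y + 6| < delta forces both bounds, so |(7y - 6)/(y + 9) + 16| < eps.

delta = min(3/2, (3/46)eps)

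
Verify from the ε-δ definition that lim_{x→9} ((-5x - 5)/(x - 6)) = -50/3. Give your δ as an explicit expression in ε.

δ = min(3/2, (9/70)ε)

Suppose ε > 0. We want δ > 0 with 0 < |x − 9| < δ ⇒ |(-5x - 5)/(x - 6) + 50/3| < ε.
Combining over a common denominator, (-5x - 5)/(x - 6) + 50/3 = [(-5x - 5)·3 − (-50)·(x - 6)] / [3·(x - 6)] = 35(x − 9) / (3(x - 6)).
So |(-5x - 5)/(x - 6) + 50/3| = 35|x − 9| / (3·|x − 6|).
Require δ ≤ 3/2, so |x − 6| ≥ |3| − |x − 9| > 3 − 3/2 = 3/2.
Hence |(-5x - 5)/(x - 6) + 50/3| < 35|x − 9|/(3·(3/2)) = (70/9)|x − 9|, which is < ε once |x − 9| < (9/70)ε.
Take δ = min(3/2, (9/70)ε). Then 0 < |x − 9| < δ forces both bounds, so |(-5x - 5)/(x - 6) + 50/3| < ε.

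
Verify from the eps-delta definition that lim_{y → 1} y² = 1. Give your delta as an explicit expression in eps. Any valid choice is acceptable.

Let eps > 0. We seek delta > 0 with 0 < |y − 1| < delta ⇒ |y² − 1| < eps.
Factor: y² − 1 = (y − 1)(y + 1), so |y² − 1| = |y − 1|·|y + 1|.
Impose delta ≤ 1 so that |y| < 2; then |y + 1| ≤ 3.
Hence |y² − 1| ≤ 3|y − 1|, which is < eps once |y − 1| < eps/3.
Take delta = min(1, eps/3). If 0 < |y − 1| < delta then both bounds hold and |y² − 1| ≤ 3|y − 1| < 3·(eps/3) = eps.

delta = min(1, eps/3)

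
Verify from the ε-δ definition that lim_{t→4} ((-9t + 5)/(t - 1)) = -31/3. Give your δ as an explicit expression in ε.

Let ε > 0. We want δ > 0 with 0 < |t − 4| < δ ⇒ |(-9t + 5)/(t - 1) + 31/3| < ε.
Combining over a common denominator, (-9t + 5)/(t - 1) + 31/3 = [(-9t + 5)·3 − (-31)·(t - 1)] / [3·(t - 1)] = 4(t − 4) / (3(t - 1)).
So |(-9t + 5)/(t - 1) + 31/3| = 4|t − 4| / (3·|t − 1|).
Restrict δ ≤ 3/2. Then |t − 4| < 3/2 gives |t − 1| = |(t − 4) + 3| ≥ 3 − 3/2 = 3/2.
Hence |(-9t + 5)/(t - 1) + 31/3| < 4|t − 4|/(3·(3/2)) = (8/9)|t − 4|, which is < ε once |t − 4| < (9/8)ε.
Take δ = min(3/2, (9/8)ε). Then 0 < |t − 4| < δ forces both bounds, so |(-9t + 5)/(t - 1) + 31/3| < ε.

δ = min(3/2, (9/8)ε)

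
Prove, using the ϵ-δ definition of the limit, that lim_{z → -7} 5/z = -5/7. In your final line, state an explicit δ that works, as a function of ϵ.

Let ϵ > 0 be given. We seek δ > 0 such that 0 < |z + 7| < δ implies |5/z + 5/7| < ϵ.
|5/z + 5/7| = 5·|-7 − z|/(7·|z|) = 5|z + 7|/(7|z|).
Restrict δ ≤ 7/2. Then |z + 7| < 7/2 gives |z| > 7/2, so 7|z| > 49/2.
Then |5/z + 5/7| < 5|z + 7|/(49/2), which is < ϵ when |z + 7| < (49/10)ϵ.
Take δ = min(7/2, (49/10)ϵ). Then 0 < |z + 7| < δ gives both |z + 7| < 7/2 and |z + 7| < (49/10)ϵ, so |5/z + 5/7| < ϵ.

δ = min(7/2, (49/10)ϵ)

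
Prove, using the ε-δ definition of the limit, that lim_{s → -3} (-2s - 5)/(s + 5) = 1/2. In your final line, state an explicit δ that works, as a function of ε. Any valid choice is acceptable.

Let ε > 0 be given. We want δ > 0 with 0 < |s + 3| < δ ⇒ |(-2s - 5)/(s + 5) − (1/2)| < ε.
Combining over a common denominator, (-2s - 5)/(s + 5) − (1/2) = [(-2s - 5)·2 − 1·(s + 5)] / [2·(s + 5)] = -5(s + 3) / (2(s + 5)).
So |(-2s - 5)/(s + 5) − (1/2)| = 5|s + 3| / (2·|s + 5|).
Require δ ≤ 1, so |s + 5| ≥ |2| − |s + 3| > 2 − 1 = 1.
Hence |(-2s - 5)/(s + 5) − (1/2)| < 5|s + 3|/(2·1) = (5/2)|s + 3|, which is < ε once |s + 3| < (2/5)ε.
Take δ = min(1, (2/5)ε). Then 0 < |s + 3| < δ forces both bounds, so |(-2s - 5)/(s + 5) − (1/2)| < ε.

δ = min(1, (2/5)ε)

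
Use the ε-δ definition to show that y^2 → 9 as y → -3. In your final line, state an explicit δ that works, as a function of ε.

Fix ε > 0. We seek δ > 0 with 0 < |y + 3| < δ ⇒ |y^2 − 9| < ε.
Factor: y^2 − 9 = (y + 3)(y - 3), so |y^2 − 9| = |y + 3|·|y - 3|.
Impose δ ≤ 1 so that |y| < 4; then |y - 3| ≤ 7.
Hence |y^2 − 9| ≤ 7|y + 3|, which is < ε once |y + 3| < ε/7.
Take δ = min(1, ε/7). If 0 < |y + 3| < δ then both bounds hold and |y^2 − 9| ≤ 7|y + 3| < 7·(ε/7) = ε.

δ = min(1, ε/7)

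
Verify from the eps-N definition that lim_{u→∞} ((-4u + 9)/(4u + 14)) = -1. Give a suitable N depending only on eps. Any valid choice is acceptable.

N = (23/4)/eps

Suppose eps > 0. We seek N > 0 such that u > N implies |(-4u + 9)/(4u + 14) + 1| < eps.
(-4u + 9)/(4u + 14) + 1 = (4(-4u + 9) − (-4)(4u + 14)) / (4(4u + 14)) = 92/(4(4u + 14)).
For u > 0 we have 4u + 14 > 4u, so |(-4u + 9)/(4u + 14) + 1| = 92/(4(4u + 14)) < 92/(4·4u) = (23/4)/u.
Thus |(-4u + 9)/(4u + 14) + 1| < eps whenever u > (23/4)/eps.
Take N = (23/4)/eps. If u > N then |(-4u + 9)/(4u + 14) + 1| < (23/4)/u < eps.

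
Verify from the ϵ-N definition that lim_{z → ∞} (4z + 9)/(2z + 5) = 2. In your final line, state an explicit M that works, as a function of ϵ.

M = (1/2)/ϵ

Fix ϵ > 0. We seek M > 0 such that z > M implies |(4z + 9)/(2z + 5) − 2| < ϵ.
(4z + 9)/(2z + 5) − 2 = (2(4z + 9) − 4(2z + 5)) / (2(2z + 5)) = -2/(2(2z + 5)).
For z > 0 we have 2z + 5 > 2z, so |(4z + 9)/(2z + 5) − 2| = 2/(2(2z + 5)) < 2/(2·2z) = (1/2)/z.
Thus |(4z + 9)/(2z + 5) − 2| < ϵ whenever z > (1/2)/ϵ.
Take M = (1/2)/ϵ. If z > M then |(4z + 9)/(2z + 5) − 2| < (1/2)/z < ϵ.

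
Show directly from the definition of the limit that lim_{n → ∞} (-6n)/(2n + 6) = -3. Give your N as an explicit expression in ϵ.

N = 9/ϵ

Let ϵ > 0 be given. For n ≥ 1, |(-6n)/(2n + 6) + 3| = |36|/(2(2n + 6)) = 36/(2(2n + 6)).
Since 2n + 6 ≥ 2n for n ≥ 1, this is ≤ 36/(2·2n) = 9/n.
So |(-6n)/(2n + 6) + 3| < ϵ whenever n > 9/ϵ.
Take N = 9/ϵ. If n > N then |(-6n)/(2n + 6) + 3| ≤ 9/n < ϵ.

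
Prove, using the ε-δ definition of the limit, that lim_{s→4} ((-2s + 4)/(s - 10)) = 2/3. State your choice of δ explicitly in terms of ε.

Let ε > 0. We want δ > 0 with 0 < |s − 4| < δ ⇒ |(-2s + 4)/(s - 10) − (2/3)| < ε.
Combining over a common denominator, (-2s + 4)/(s - 10) − (2/3) = [(-2s + 4)·(-6) − (-4)·(s - 10)] / [(-6)·(s - 10)] = 16(s − 4) / ((-6)(s - 10)).
So |(-2s + 4)/(s - 10) − (2/3)| = 16|s − 4| / (6·|s − 10|).
Require δ ≤ 3, so |s − 10| ≥ |-6| − |s − 4| > 6 − 3 = 3.
Hence |(-2s + 4)/(s - 10) − (2/3)| < 16|s − 4|/(6·3) = (8/9)|s − 4|, which is < ε once |s − 4| < (9/8)ε.
Take δ = min(3, (9/8)ε). Then 0 < |s − 4| < δ forces both bounds, so |(-2s + 4)/(s - 10) − (2/3)| < ε.

δ = min(3, (9/8)ε)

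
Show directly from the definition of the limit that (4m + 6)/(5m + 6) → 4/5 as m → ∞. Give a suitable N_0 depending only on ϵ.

N_0 = (6/25)/ϵ

Suppose ϵ > 0. For m ≥ 1, |(4m + 6)/(5m + 6) − (4/5)| = |6|/(5(5m + 6)) = 6/(5(5m + 6)).
Since 5m + 6 ≥ 5m for m ≥ 1, this is ≤ 6/(5·5m) = (6/25)/m.
So |(4m + 6)/(5m + 6) − (4/5)| < ϵ whenever m > (6/25)/ϵ.
Take N_0 = (6/25)/ϵ. If m > N_0 then |(4m + 6)/(5m + 6) − (4/5)| ≤ (6/25)/m < ϵ.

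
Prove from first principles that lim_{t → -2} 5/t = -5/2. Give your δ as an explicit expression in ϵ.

Let ϵ > 0 be given. We seek δ > 0 such that 0 < |t + 2| < δ implies |5/t + 5/2| < ϵ.
|5/t + 5/2| = 5·|-2 − t|/(2·|t|) = 5|t + 2|/(2|t|).
Restrict δ ≤ 1. Then |t + 2| < 1 gives |t| > 1, so 2|t| > 2.
Then |5/t + 5/2| < 5|t + 2|/2, which is < ϵ when |t + 2| < (2/5)ϵ.
Take δ = min(1, (2/5)ϵ). Then 0 < |t + 2| < δ gives both |t + 2| < 1 and |t + 2| < (2/5)ϵ, so |5/t + 5/2| < ϵ.

δ = min(1, (2/5)ϵ)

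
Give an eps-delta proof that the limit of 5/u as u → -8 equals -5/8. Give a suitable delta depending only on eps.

Suppose eps > 0. We seek delta > 0 such that 0 < |u + 8| < delta implies |5/u + 5/8| < eps.
|5/u + 5/8| = 5·|-8 − u|/(8·|u|) = 5|u + 8|/(8|u|).
Require delta ≤ 4 so that |u| > 8 − 4 = 4, hence 8|u| > 32.
Then |5/u + 5/8| < 5|u + 8|/32, which is < eps when |u + 8| < (32/5)eps.
Take delta = min(4, (32/5)eps). Then 0 < |u + 8| < delta gives both |u + 8| < 4 and |u + 8| < (32/5)eps, so |5/u + 5/8| < eps.

delta = min(4, (32/5)eps)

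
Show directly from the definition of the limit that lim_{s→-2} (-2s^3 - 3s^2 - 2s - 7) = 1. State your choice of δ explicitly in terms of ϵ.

Suppose ϵ > 0. We want δ > 0 such that 0 < |s + 2| < δ implies |(-2s^3 - 3s^2 - 2s - 7) − 1| < ϵ.
(-2s^3 - 3s^2 - 2s - 7) − 1 = -2s^3 - 3s^2 - 2s - 8 = (s + 2)(-2s^2 + s - 4).
So |(-2s^3 - 3s^2 - 2s - 7) − 1| = |s + 2|·|-2s^2 + s - 4|.
Require δ ≤ 1. Then |s + 2| < 1 gives |s| < 3, and by the triangle inequality |-2s^2 + s - 4| ≤ 2·3^2 + 3 + 4 = 25.
Hence |(-2s^3 - 3s^2 - 2s - 7) − 1| ≤ 25|s + 2| < ϵ provided |s + 2| < ϵ/25.
Take δ = min(1, ϵ/25). Then 0 < |s + 2| < δ gives both |s + 2| < 1 and |s + 2| < ϵ/25, so |(-2s^3 - 3s^2 - 2s - 7) − 1| < ϵ.

δ = min(1, ϵ/25)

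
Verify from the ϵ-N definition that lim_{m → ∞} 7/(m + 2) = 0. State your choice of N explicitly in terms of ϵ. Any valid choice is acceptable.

Let ϵ > 0. For m ≥ 1, |7/(m + 2) − 0| = 7/(m + 2) ≤ 7/m.
We need 7/m < ϵ, i.e. m > 7/ϵ.
Take N = 7/ϵ. If m > N then |7/(m + 2)| ≤ 7/m < ϵ.

N = 7/ϵ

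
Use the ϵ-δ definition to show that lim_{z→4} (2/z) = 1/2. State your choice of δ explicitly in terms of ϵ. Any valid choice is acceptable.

Suppose ϵ > 0. We seek δ > 0 such that 0 < |z − 4| < δ implies |2/z − (1/2)| < ϵ.
|2/z − (1/2)| = 2·|4 − z|/(4·|z|) = 2|z − 4|/(4|z|).
Restrict δ ≤ 2. Then |z − 4| < 2 gives |z| > 2, so 4|z| > 8.
Then |2/z − (1/2)| < 2|z − 4|/8, which is < ϵ when |z − 4| < 4ϵ.
Take δ = min(2, 4ϵ). Then 0 < |z − 4| < δ gives both |z − 4| < 2 and |z − 4| < 4ϵ, so |2/z − (1/2)| < ϵ.

δ = min(2, 4ϵ)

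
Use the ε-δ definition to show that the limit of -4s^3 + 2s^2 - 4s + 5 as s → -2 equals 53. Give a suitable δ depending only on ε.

δ = min(1, ε/90)

Let ε > 0. We want δ > 0 such that 0 < |s + 2| < δ implies |(-4s^3 + 2s^2 - 4s + 5) − 53| < ε.
(-4s^3 + 2s^2 - 4s + 5) − 53 = -4s^3 + 2s^2 - 4s - 48 = (s + 2)(-4s^2 + 10s - 24).
So |(-4s^3 + 2s^2 - 4s + 5) − 53| = |s + 2|·|-4s^2 + 10s - 24|.
Assume first that |s + 2| < 1, so |s| < 3. Then |-4s^2 + 10s - 24| ≤ 4·3^2 + 10·3 + 24 = 90.
Hence |(-4s^3 + 2s^2 - 4s + 5) − 53| ≤ 90|s + 2| < ε provided |s + 2| < ε/90.
Take δ = min(1, ε/90). Then 0 < |s + 2| < δ gives both |s + 2| < 1 and |s + 2| < ε/90, so |(-4s^3 + 2s^2 - 4s + 5) − 53| < ε.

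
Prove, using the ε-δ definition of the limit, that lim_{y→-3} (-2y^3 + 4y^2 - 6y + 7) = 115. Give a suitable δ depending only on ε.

Let ε > 0. We want δ > 0 such that 0 < |y + 3| < δ implies |(-2y^3 + 4y^2 - 6y + 7) − 115| < ε.
(-2y^3 + 4y^2 - 6y + 7) − 115 = -2y^3 + 4y^2 - 6y - 108 = (y + 3)(-2y^2 + 10y - 36).
So |(-2y^3 + 4y^2 - 6y + 7) − 115| = |y + 3|·|-2y^2 + 10y - 36|.
Assume first that |y + 3| < 1, so |y| < 4. Then |-2y^2 + 10y - 36| ≤ 2·4^2 + 10·4 + 36 = 108.
Hence |(-2y^3 + 4y^2 - 6y + 7) − 115| ≤ 108|y + 3| < ε provided |y + 3| < ε/108.
Take δ = min(1, ε/108). Then 0 < |y + 3| < δ gives both |y + 3| < 1 and |y + 3| < ε/108, so |(-2y^3 + 4y^2 - 6y + 7) − 115| < ε.

δ = min(1, ε/108)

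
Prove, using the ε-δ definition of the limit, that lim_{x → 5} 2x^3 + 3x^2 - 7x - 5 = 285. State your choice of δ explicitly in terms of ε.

Suppose ε > 0. We want δ > 0 such that 0 < |x − 5| < δ implies |(2x^3 + 3x^2 - 7x - 5) − 285| < ε.
(2x^3 + 3x^2 - 7x - 5) − 285 = 2x^3 + 3x^2 - 7x - 290 = (x − 5)(2x^2 + 13x + 58).
So |(2x^3 + 3x^2 - 7x - 5) − 285| = |x − 5|·|2x^2 + 13x + 58|.
Assume first that |x − 5| < 1, so |x| < 6. Then |2x^2 + 13x + 58| ≤ 2·6^2 + 13·6 + 58 = 208.
Hence |(2x^3 + 3x^2 - 7x - 5) − 285| ≤ 208|x − 5| < ε provided |x − 5| < ε/208.
Choosing δ = min(1, ε/208) ensures both conditions, hence |(2x^3 + 3x^2 - 7x - 5) − 285| < ε.

δ = min(1, ε/208)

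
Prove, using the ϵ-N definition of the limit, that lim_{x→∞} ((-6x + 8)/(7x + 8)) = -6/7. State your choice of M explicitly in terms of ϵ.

Fix ϵ > 0. We seek M > 0 such that x > M implies |(-6x + 8)/(7x + 8) + 6/7| < ϵ.
(-6x + 8)/(7x + 8) + 6/7 = (7(-6x + 8) − (-6)(7x + 8)) / (7(7x + 8)) = 104/(7(7x + 8)).
For x > 0 we have 7x + 8 > 7x, so |(-6x + 8)/(7x + 8) + 6/7| = 104/(7(7x + 8)) < 104/(7·7x) = (104/49)/x.
Thus |(-6x + 8)/(7x + 8) + 6/7| < ϵ whenever x > (104/49)/ϵ.
Take M = (104/49)/ϵ. If x > M then |(-6x + 8)/(7x + 8) + 6/7| < (104/49)/x < ϵ.

M = (104/49)/ϵ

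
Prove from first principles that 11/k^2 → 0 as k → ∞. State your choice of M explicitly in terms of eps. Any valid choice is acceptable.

M = (11/eps)^{1/2}

Let eps > 0 be given. For k ≥ 1, |11/k^2 − 0| = 11/k^2.
11/k^2 < eps ⇔ k^2 > 11/eps ⇔ k > (11/eps)^{1/2}.
Take M = (11/eps)^{1/2}. Then k > M implies 11/k^2 < eps.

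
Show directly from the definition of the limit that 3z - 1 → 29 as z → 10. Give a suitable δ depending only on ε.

Suppose ε > 0. We need δ > 0 so that 0 < |z − 10| < δ implies |(3z - 1) − 29| < ε.
Since (3z - 1) − 29 = 3(z − 10), we have |(3z - 1) − 29| = 3|z − 10|.
Thus it suffices that |z − 10| < ε/3.
Take δ = ε/3. If 0 < |z − 10| < δ then |(3z - 1) − 29| = 3|z − 10| < 3·(ε/3) = ε.

δ = ε/3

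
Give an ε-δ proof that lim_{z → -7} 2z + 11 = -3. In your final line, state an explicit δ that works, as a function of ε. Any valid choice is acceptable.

Suppose ε > 0. We need δ > 0 so that 0 < |z + 7| < δ implies |(2z + 11) + 3| < ε.
|(2z + 11) + 3| = |2z + 14| = 2|z + 7|.
So 2|z + 7| < ε exactly when |z + 7| < ε/2.
Take δ = ε/2. If 0 < |z + 7| < δ then |(2z + 11) + 3| = 2|z + 7| < 2·(ε/2) = ε.

δ = ε/2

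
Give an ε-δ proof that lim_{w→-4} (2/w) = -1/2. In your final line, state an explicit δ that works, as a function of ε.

Fix ε > 0. We seek δ > 0 such that 0 < |w + 4| < δ implies |2/w + 1/2| < ε.
|2/w + 1/2| = 2·|-4 − w|/(4·|w|) = 2|w + 4|/(4|w|).
Require δ ≤ 2 so that |w| > 4 − 2 = 2, hence 4|w| > 8.
Then |2/w + 1/2| < 2|w + 4|/8, which is < ε when |w + 4| < 4ε.
Take δ = min(2, 4ε). Then 0 < |w + 4| < δ gives both |w + 4| < 2 and |w + 4| < 4ε, so |2/w + 1/2| < ε.

δ = min(2, 4ε)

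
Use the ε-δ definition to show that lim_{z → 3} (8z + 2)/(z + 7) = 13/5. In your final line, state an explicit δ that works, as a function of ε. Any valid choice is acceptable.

δ = min(5, (25/27)ε)

Fix ε > 0. We want δ > 0 with 0 < |z − 3| < δ ⇒ |(8z + 2)/(z + 7) − (13/5)| < ε.
Combining over a common denominator, (8z + 2)/(z + 7) − (13/5) = [(8z + 2)·10 − 26·(z + 7)] / [10·(z + 7)] = 54(z − 3) / (10(z + 7)).
So |(8z + 2)/(z + 7) − (13/5)| = 54|z − 3| / (10·|z + 7|).
Require δ ≤ 5, so |z + 7| ≥ |10| − |z − 3| > 10 − 5 = 5.
Hence |(8z + 2)/(z + 7) − (13/5)| < 54|z − 3|/(10·5) = (27/25)|z − 3|, which is < ε once |z − 3| < (25/27)ε.
Take δ = min(5, (25/27)ε). Then 0 < |z − 3| < δ forces both bounds, so |(8z + 2)/(z + 7) − (13/5)| < ε.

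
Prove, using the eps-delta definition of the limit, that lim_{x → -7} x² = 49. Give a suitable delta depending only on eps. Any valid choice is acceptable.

delta = min(1, eps/15)

Let eps > 0 be given. We seek delta > 0 with 0 < |x + 7| < delta ⇒ |x² − 49| < eps.
Factor: x² − 49 = (x + 7)(x - 7), so |x² − 49| = |x + 7|·|x - 7|.
Restrict delta ≤ 1. Then |x + 7| < 1 gives |x| < 8, so by the triangle inequality |x - 7| ≤ 8 + 7 = 15.
Hence |x² − 49| ≤ 15|x + 7|, which is < eps once |x + 7| < eps/15.
Take delta = min(1, eps/15). If 0 < |x + 7| < delta then both bounds hold and |x² − 49| ≤ 15|x + 7| < 15·(eps/15) = eps.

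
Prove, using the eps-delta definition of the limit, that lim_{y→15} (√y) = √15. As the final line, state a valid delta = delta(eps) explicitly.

Let eps > 0. We want delta > 0 such that 0 < |y − 15| < delta implies |√y − √15| < eps.
Multiplying by the conjugate, |√y − √15| = |y − 15|/(√y + √15).
Restrict delta ≤ 15 so that |y − 15| < 15 forces y > 0, and then √y + √15 > √15.
Hence |√y − √15| < |y − 15|/√15, which is < eps once |y − 15| < √15·eps.
Take delta = min(15, √15·eps). If 0 < |y − 15| < delta then y > 0 and |√y − √15| < |y − 15|/√15 < eps.

delta = min(15, √15·eps)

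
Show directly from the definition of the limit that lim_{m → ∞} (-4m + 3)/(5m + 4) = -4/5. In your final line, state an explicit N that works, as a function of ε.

N = (31/25)/ε

Fix ε > 0. For m ≥ 1, |(-4m + 3)/(5m + 4) + 4/5| = |31|/(5(5m + 4)) = 31/(5(5m + 4)).
Since 5m + 4 ≥ 5m for m ≥ 1, this is ≤ 31/(5·5m) = (31/25)/m.
So |(-4m + 3)/(5m + 4) + 4/5| < ε whenever m > (31/25)/ε.
Take N = (31/25)/ε. If m > N then |(-4m + 3)/(5m + 4) + 4/5| ≤ (31/25)/m < ε.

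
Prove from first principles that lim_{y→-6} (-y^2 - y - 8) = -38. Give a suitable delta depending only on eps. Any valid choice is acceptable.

Fix eps > 0. We want delta > 0 such that 0 < |y + 6| < delta implies |(-y^2 - y - 8) + 38| < eps.
(-y^2 - y - 8) + 38 = -y^2 - y + 30 = (y + 6)(-y + 5).
So |(-y^2 - y - 8) + 38| = |y + 6|·|-y + 5|.
Require delta ≤ 2. Then |y + 6| < 2 gives |y| < 8, and by the triangle inequality |-y + 5| ≤ 8 + 5 = 13.
Hence |(-y^2 - y - 8) + 38| ≤ 13|y + 6| < eps provided |y + 6| < eps/13.
Take delta = min(2, eps/13). Then 0 < |y + 6| < delta gives both |y + 6| < 2 and |y + 6| < eps/13, so |(-y^2 - y - 8) + 38| < eps.

delta = min(2, eps/13)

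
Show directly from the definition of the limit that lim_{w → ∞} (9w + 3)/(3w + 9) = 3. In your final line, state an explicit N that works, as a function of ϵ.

N = 8/ϵ

Let ϵ > 0. We seek N > 0 such that w > N implies |(9w + 3)/(3w + 9) − 3| < ϵ.
(9w + 3)/(3w + 9) − 3 = (3(9w + 3) − 9(3w + 9)) / (3(3w + 9)) = -72/(3(3w + 9)).
For w > 0 we have 3w + 9 > 3w, so |(9w + 3)/(3w + 9) − 3| = 72/(3(3w + 9)) < 72/(3·3w) = 8/w.
Thus |(9w + 3)/(3w + 9) − 3| < ϵ whenever w > 8/ϵ.
Take N = 8/ϵ. If w > N then |(9w + 3)/(3w + 9) − 3| < 8/w < ϵ.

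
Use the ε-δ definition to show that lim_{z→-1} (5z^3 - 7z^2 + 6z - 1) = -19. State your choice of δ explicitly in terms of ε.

δ = min(1, ε/62)

Let ε > 0. We want δ > 0 such that 0 < |z + 1| < δ implies |(5z^3 - 7z^2 + 6z - 1) + 19| < ε.
(5z^3 - 7z^2 + 6z - 1) + 19 = 5z^3 - 7z^2 + 6z + 18 = (z + 1)(5z^2 - 12z + 18).
So |(5z^3 - 7z^2 + 6z - 1) + 19| = |z + 1|·|5z^2 - 12z + 18|.
Require δ ≤ 1. Then |z + 1| < 1 gives |z| < 2, and by the triangle inequality |5z^2 - 12z + 18| ≤ 5·2^2 + 12·2 + 18 = 62.
Hence |(5z^3 - 7z^2 + 6z - 1) + 19| ≤ 62|z + 1| < ε provided |z + 1| < ε/62.
Choosing δ = min(1, ε/62) ensures both conditions, hence |(5z^3 - 7z^2 + 6z - 1) + 19| < ε.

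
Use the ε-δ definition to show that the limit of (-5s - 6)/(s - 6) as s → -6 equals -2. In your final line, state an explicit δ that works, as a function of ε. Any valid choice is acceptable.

Suppose ε > 0. We want δ > 0 with 0 < |s + 6| < δ ⇒ |(-5s - 6)/(s - 6) + 2| < ε.
Combining over a common denominator, (-5s - 6)/(s - 6) + 2 = [(-5s - 6)·(-12) − 24·(s - 6)] / [(-12)·(s - 6)] = 36(s + 6) / ((-12)(s - 6)).
So |(-5s - 6)/(s - 6) + 2| = 36|s + 6| / (12·|s − 6|).
Require δ ≤ 6, so |s − 6| ≥ |-12| − |s + 6| > 12 − 6 = 6.
Hence |(-5s - 6)/(s - 6) + 2| < 36|s + 6|/(12·6) = (1/2)|s + 6|, which is < ε once |s + 6| < 2ε.
Take δ = min(6, 2ε). Then 0 < |s + 6| < δ forces both bounds, so |(-5s - 6)/(s - 6) + 2| < ε.

δ = min(6, 2ε)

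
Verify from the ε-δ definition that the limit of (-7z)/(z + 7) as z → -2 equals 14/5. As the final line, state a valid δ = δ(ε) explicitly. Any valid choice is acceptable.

Let ε > 0. We want δ > 0 with 0 < |z + 2| < δ ⇒ |(-7z)/(z + 7) − (14/5)| < ε.
Combining over a common denominator, (-7z)/(z + 7) − (14/5) = [(-7z)·5 − 14·(z + 7)] / [5·(z + 7)] = -49(z + 2) / (5(z + 7)).
So |(-7z)/(z + 7) − (14/5)| = 49|z + 2| / (5·|z + 7|).
Restrict δ ≤ 5/2. Then |z + 2| < 5/2 gives |z + 7| = |(z + 2) + 5| ≥ 5 − 5/2 = 5/2.
Hence |(-7z)/(z + 7) − (14/5)| < 49|z + 2|/(5·(5/2)) = (98/25)|z + 2|, which is < ε once |z + 2| < (25/98)ε.
Take δ = min(5/2, (25/98)ε). Then 0 < |z + 2| < δ forces both bounds, so |(-7z)/(z + 7) − (14/5)| < ε.

δ = min(5/2, (25/98)ε)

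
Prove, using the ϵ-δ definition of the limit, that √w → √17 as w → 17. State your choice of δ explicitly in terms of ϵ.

Suppose ϵ > 0. We want δ > 0 such that 0 < |w − 17| < δ implies |√w − √17| < ϵ.
Multiplying by the conjugate, |√w − √17| = |w − 17|/(√w + √17).
Restrict δ ≤ 17 so that |w − 17| < 17 forces w > 0, and then √w + √17 > √17.
Hence |√w − √17| < |w − 17|/√17, which is < ϵ once |w − 17| < √17·ϵ.
Take δ = min(17, √17·ϵ). If 0 < |w − 17| < δ then w > 0 and |√w − √17| < |w − 17|/√17 < ϵ.

δ = min(17, √17·ϵ)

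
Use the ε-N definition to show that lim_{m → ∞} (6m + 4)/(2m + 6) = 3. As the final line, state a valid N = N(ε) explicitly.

Fix ε > 0. For m ≥ 1, |(6m + 4)/(2m + 6) − 3| = |-28|/(2(2m + 6)) = 28/(2(2m + 6)).
Since 2m + 6 ≥ 2m for m ≥ 1, this is ≤ 28/(2·2m) = 7/m.
So |(6m + 4)/(2m + 6) − 3| < ε whenever m > 7/ε.
Take N = 7/ε. If m > N then |(6m + 4)/(2m + 6) − 3| ≤ 7/m < ε.

N = 7/ε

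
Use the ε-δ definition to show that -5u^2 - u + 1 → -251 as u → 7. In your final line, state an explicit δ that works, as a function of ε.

δ = min(1, ε/76)

Fix ε > 0. We want δ > 0 such that 0 < |u − 7| < δ implies |(-5u^2 - u + 1) + 251| < ε.
(-5u^2 - u + 1) + 251 = -5u^2 - u + 252 = (u − 7)(-5u - 36).
So |(-5u^2 - u + 1) + 251| = |u − 7|·|-5u - 36|.
Require δ ≤ 1. Then |u − 7| < 1 gives |u| < 8, and by the triangle inequality |-5u - 36| ≤ 5·8 + 36 = 76.
Hence |(-5u^2 - u + 1) + 251| ≤ 76|u − 7| < ε provided |u − 7| < ε/76.
Take δ = min(1, ε/76). Then 0 < |u − 7| < δ gives both |u − 7| < 1 and |u − 7| < ε/76, so |(-5u^2 - u + 1) + 251| < ε.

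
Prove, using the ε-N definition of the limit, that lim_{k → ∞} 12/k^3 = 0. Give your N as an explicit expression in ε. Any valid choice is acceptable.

N = (12/ε)^{1/3}

Fix ε > 0. For k ≥ 1, |12/k^3 − 0| = 12/k^3.
12/k^3 < ε ⇔ k^3 > 12/ε ⇔ k > (12/ε)^{1/3}.
Take N = (12/ε)^{1/3}. Then k > N implies 12/k^3 < ε.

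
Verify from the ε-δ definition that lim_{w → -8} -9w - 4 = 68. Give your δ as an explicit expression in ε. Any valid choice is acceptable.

Fix ε > 0. We need δ > 0 so that 0 < |w + 8| < δ implies |(-9w - 4) − 68| < ε.
|(-9w - 4) − 68| = |-9w - 72| = 9|w + 8|.
So 9|w + 8| < ε exactly when |w + 8| < ε/9.
Take δ = ε/9. If 0 < |w + 8| < δ then |(-9w - 4) − 68| = 9|w + 8| < 9·(ε/9) = ε.

δ = ε/9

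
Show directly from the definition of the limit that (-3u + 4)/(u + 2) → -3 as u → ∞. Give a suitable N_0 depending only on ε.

Suppose ε > 0. We seek N_0 > 0 such that u > N_0 implies |(-3u + 4)/(u + 2) + 3| < ε.
(-3u + 4)/(u + 2) + 3 = ((-3u + 4) − (-3)(u + 2)) / ((u + 2)) = 10/((u + 2)).
For u > 0 we have u + 2 > u, so |(-3u + 4)/(u + 2) + 3| = 10/((u + 2)) < 10/(u) = 10/u.
Thus |(-3u + 4)/(u + 2) + 3| < ε whenever u > 10/ε.
Take N_0 = 10/ε. If u > N_0 then |(-3u + 4)/(u + 2) + 3| < 10/u < ε.

N_0 = 10/ε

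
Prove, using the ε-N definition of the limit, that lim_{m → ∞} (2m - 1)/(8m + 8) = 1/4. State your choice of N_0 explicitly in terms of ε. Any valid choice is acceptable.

N_0 = (3/8)/ε

Let ε > 0. For m ≥ 1, |(2m - 1)/(8m + 8) − (1/4)| = |-24|/(8(8m + 8)) = 24/(8(8m + 8)).
Since 8m + 8 ≥ 8m for m ≥ 1, this is ≤ 24/(8·8m) = (3/8)/m.
So |(2m - 1)/(8m + 8) − (1/4)| < ε whenever m > (3/8)/ε.
Take N_0 = (3/8)/ε. If m > N_0 then |(2m - 1)/(8m + 8) − (1/4)| ≤ (3/8)/m < ε.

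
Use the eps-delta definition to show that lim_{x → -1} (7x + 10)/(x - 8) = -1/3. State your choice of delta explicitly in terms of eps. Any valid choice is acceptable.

delta = min(9/2, (27/44)eps)

Suppose eps > 0. We want delta > 0 with 0 < |x + 1| < delta ⇒ |(7x + 10)/(x - 8) + 1/3| < eps.
Combining over a common denominator, (7x + 10)/(x - 8) + 1/3 = [(7x + 10)·(-9) − 3·(x - 8)] / [(-9)·(x - 8)] = -66(x + 1) / ((-9)(x - 8)).
So |(7x + 10)/(x - 8) + 1/3| = 66|x + 1| / (9·|x − 8|).
Restrict delta ≤ 9/2. Then |x + 1| < 9/2 gives |x − 8| = |(x + 1) + (-9)| ≥ 9 − 9/2 = 9/2.
Hence |(7x + 10)/(x - 8) + 1/3| < 66|x + 1|/(9·(9/2)) = (44/27)|x + 1|, which is < eps once |x + 1| < (27/44)eps.
Take delta = min(9/2, (27/44)eps). Then 0 < |x + 1| < delta forces both bounds, so |(7x + 10)/(x - 8) + 1/3| < eps.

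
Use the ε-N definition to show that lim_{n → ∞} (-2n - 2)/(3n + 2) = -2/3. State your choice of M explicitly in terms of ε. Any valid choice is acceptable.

Fix ε > 0. For n ≥ 1, |(-2n - 2)/(3n + 2) + 2/3| = |-2|/(3(3n + 2)) = 2/(3(3n + 2)).
Since 3n + 2 ≥ 3n for n ≥ 1, this is ≤ 2/(3·3n) = (2/9)/n.
So |(-2n - 2)/(3n + 2) + 2/3| < ε whenever n > (2/9)/ε.
Take M = (2/9)/ε. If n > M then |(-2n - 2)/(3n + 2) + 2/3| ≤ (2/9)/n < ε.

M = (2/9)/ε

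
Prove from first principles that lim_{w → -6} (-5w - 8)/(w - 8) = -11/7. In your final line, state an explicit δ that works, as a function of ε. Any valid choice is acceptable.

Let ε > 0. We want δ > 0 with 0 < |w + 6| < δ ⇒ |(-5w - 8)/(w - 8) + 11/7| < ε.
Combining over a common denominator, (-5w - 8)/(w - 8) + 11/7 = [(-5w - 8)·(-14) − 22·(w - 8)] / [(-14)·(w - 8)] = 48(w + 6) / ((-14)(w - 8)).
So |(-5w - 8)/(w - 8) + 11/7| = 48|w + 6| / (14·|w − 8|).
Require δ ≤ 7, so |w − 8| ≥ |-14| − |w + 6| > 14 − 7 = 7.
Hence |(-5w - 8)/(w - 8) + 11/7| < 48|w + 6|/(14·7) = (24/49)|w + 6|, which is < ε once |w + 6| < (49/24)ε.
Take δ = min(7, (49/24)ε). Then 0 < |w + 6| < δ forces both bounds, so |(-5w - 8)/(w - 8) + 11/7| < ε.

δ = min(7, (49/24)ε)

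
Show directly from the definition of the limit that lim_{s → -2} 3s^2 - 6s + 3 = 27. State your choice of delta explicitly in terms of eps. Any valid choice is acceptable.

Let eps > 0. We want delta > 0 such that 0 < |s + 2| < delta implies |(3s^2 - 6s + 3) − 27| < eps.
(3s^2 - 6s + 3) − 27 = 3s^2 - 6s - 24 = (s + 2)(3s - 12).
So |(3s^2 - 6s + 3) − 27| = |s + 2|·|3s - 12|.
Assume first that |s + 2| < 1, so |s| < 3. Then |3s - 12| ≤ 3·3 + 12 = 21.
Hence |(3s^2 - 6s + 3) − 27| ≤ 21|s + 2| < eps provided |s + 2| < eps/21.
Choosing delta = min(1, eps/21) ensures both conditions, hence |(3s^2 - 6s + 3) − 27| < eps.

delta = min(1, eps/21)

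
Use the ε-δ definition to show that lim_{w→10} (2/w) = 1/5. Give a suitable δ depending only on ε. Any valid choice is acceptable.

δ = min(5, 25ε)

Fix ε > 0. We seek δ > 0 such that 0 < |w − 10| < δ implies |2/w − (1/5)| < ε.
|2/w − (1/5)| = 2·|10 − w|/(10·|w|) = 2|w − 10|/(10|w|).
Restrict δ ≤ 5. Then |w − 10| < 5 gives |w| > 5, so 10|w| > 50.
Then |2/w − (1/5)| < 2|w − 10|/50, which is < ε when |w − 10| < 25ε.
Take δ = min(5, 25ε). Then 0 < |w − 10| < δ gives both |w − 10| < 5 and |w − 10| < 25ε, so |2/w − (1/5)| < ε.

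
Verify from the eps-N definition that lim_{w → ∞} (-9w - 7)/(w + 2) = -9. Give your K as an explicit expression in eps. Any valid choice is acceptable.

Let eps > 0. We seek K > 0 such that w > K implies |(-9w - 7)/(w + 2) + 9| < eps.
(-9w - 7)/(w + 2) + 9 = ((-9w - 7) − (-9)(w + 2)) / ((w + 2)) = 11/((w + 2)).
For w > 0 we have w + 2 > w, so |(-9w - 7)/(w + 2) + 9| = 11/((w + 2)) < 11/(w) = 11/w.
Thus |(-9w - 7)/(w + 2) + 9| < eps whenever w > 11/eps.
Take K = 11/eps. If w > K then |(-9w - 7)/(w + 2) + 9| < 11/w < eps.

K = 11/eps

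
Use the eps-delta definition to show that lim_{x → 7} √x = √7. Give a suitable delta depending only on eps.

delta = min(7, √7·eps)

Fix eps > 0. We want delta > 0 such that 0 < |x − 7| < delta implies |√x − √7| < eps.
Multiplying by the conjugate, |√x − √7| = |x − 7|/(√x + √7).
Restrict delta ≤ 7 so that |x − 7| < 7 forces x > 0, and then √x + √7 > √7.
Hence |√x − √7| < |x − 7|/√7, which is < eps once |x − 7| < √7·eps.
Take delta = min(7, √7·eps). If 0 < |x − 7| < delta then x > 0 and |√x − √7| < |x − 7|/√7 < eps.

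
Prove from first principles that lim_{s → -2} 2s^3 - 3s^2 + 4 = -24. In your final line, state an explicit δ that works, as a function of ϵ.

δ = min(1, ϵ/53)

Let ϵ > 0 be given. We want δ > 0 such that 0 < |s + 2| < δ implies |(2s^3 - 3s^2 + 4) + 24| < ϵ.
(2s^3 - 3s^2 + 4) + 24 = 2s^3 - 3s^2 + 28 = (s + 2)(2s^2 - 7s + 14).
So |(2s^3 - 3s^2 + 4) + 24| = |s + 2|·|2s^2 - 7s + 14|.
Assume first that |s + 2| < 1, so |s| < 3. Then |2s^2 - 7s + 14| ≤ 2·3^2 + 7·3 + 14 = 53.
Hence |(2s^3 - 3s^2 + 4) + 24| ≤ 53|s + 2| < ϵ provided |s + 2| < ϵ/53.
Choosing δ = min(1, ϵ/53) ensures both conditions, hence |(2s^3 - 3s^2 + 4) + 24| < ϵ.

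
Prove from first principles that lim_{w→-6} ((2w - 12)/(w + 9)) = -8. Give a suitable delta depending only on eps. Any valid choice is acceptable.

Suppose eps > 0. We want delta > 0 with 0 < |w + 6| < delta ⇒ |(2w - 12)/(w + 9) + 8| < eps.
Combining over a common denominator, (2w - 12)/(w + 9) + 8 = [(2w - 12)·3 − (-24)·(w + 9)] / [3·(w + 9)] = 30(w + 6) / (3(w + 9)).
So |(2w - 12)/(w + 9) + 8| = 30|w + 6| / (3·|w + 9|).
Require delta ≤ 3/2, so |w + 9| ≥ |3| − |w + 6| > 3 − 3/2 = 3/2.
Hence |(2w - 12)/(w + 9) + 8| < 30|w + 6|/(3·(3/2)) = (20/3)|w + 6|, which is < eps once |w + 6| < (3/20)eps.
Take delta = min(3/2, (3/20)eps). Then 0 < |w + 6| < delta forces both bounds, so |(2w - 12)/(w + 9) + 8| < eps.

delta = min(3/2, (3/20)eps)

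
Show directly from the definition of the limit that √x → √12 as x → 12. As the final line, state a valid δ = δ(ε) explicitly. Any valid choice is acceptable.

δ = min(12, √12·ε)

Suppose ε > 0. We want δ > 0 such that 0 < |x − 12| < δ implies |√x − √12| < ε.
Rationalise: √x − √12 = (x − 12)/(√x + √12), so |√x − √12| = |x − 12|/(√x + √12).
Restrict δ ≤ 12 so that |x − 12| < 12 forces x > 0, and then √x + √12 > √12.
Hence |√x − √12| < |x − 12|/√12, which is < ε once |x − 12| < √12·ε.
Take δ = min(12, √12·ε). If 0 < |x − 12| < δ then x > 0 and |√x − √12| < |x − 12|/√12 < ε.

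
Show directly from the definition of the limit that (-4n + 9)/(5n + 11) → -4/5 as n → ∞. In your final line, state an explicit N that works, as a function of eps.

Suppose eps > 0. For n ≥ 1, |(-4n + 9)/(5n + 11) + 4/5| = |89|/(5(5n + 11)) = 89/(5(5n + 11)).
Since 5n + 11 ≥ 5n for n ≥ 1, this is ≤ 89/(5·5n) = (89/25)/n.
So |(-4n + 9)/(5n + 11) + 4/5| < eps whenever n > (89/25)/eps.
Take N = (89/25)/eps. If n > N then |(-4n + 9)/(5n + 11) + 4/5| ≤ (89/25)/n < eps.

N = (89/25)/eps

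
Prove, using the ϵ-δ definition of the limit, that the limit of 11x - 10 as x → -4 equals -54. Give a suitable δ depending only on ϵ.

Let ϵ > 0 be given. We need δ > 0 so that 0 < |x + 4| < δ implies |(11x - 10) + 54| < ϵ.
|(11x - 10) + 54| = |11x + 44| = 11|x + 4|.
So 11|x + 4| < ϵ exactly when |x + 4| < ϵ/11.
Choosing δ = ϵ/11 gives |(11x - 10) + 54| = 11|x + 4| < ϵ whenever |x + 4| < δ.

δ = ϵ/11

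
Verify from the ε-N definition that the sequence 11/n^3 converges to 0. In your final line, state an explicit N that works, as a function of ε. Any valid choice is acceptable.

N = (11/ε)^{1/3}

Suppose ε > 0. For n ≥ 1, |11/n^3 − 0| = 11/n^3.
11/n^3 < ε ⇔ n^3 > 11/ε ⇔ n > (11/ε)^{1/3}.
Take N = (11/ε)^{1/3}. Then n > N implies 11/n^3 < ε.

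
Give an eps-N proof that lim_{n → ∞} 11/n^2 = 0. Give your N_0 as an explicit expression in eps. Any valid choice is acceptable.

Suppose eps > 0. For n ≥ 1, |11/n^2 − 0| = 11/n^2.
11/n^2 < eps ⇔ n^2 > 11/eps ⇔ n > (11/eps)^{1/2}.
Take N_0 = (11/eps)^{1/2}. Then n > N_0 implies 11/n^2 < eps.

N_0 = (11/eps)^{1/2}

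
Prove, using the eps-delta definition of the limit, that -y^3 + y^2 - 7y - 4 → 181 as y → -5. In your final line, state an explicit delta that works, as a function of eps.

Fix eps > 0. We want delta > 0 such that 0 < |y + 5| < delta implies |(-y^3 + y^2 - 7y - 4) − 181| < eps.
(-y^3 + y^2 - 7y - 4) − 181 = -y^3 + y^2 - 7y - 185 = (y + 5)(-y^2 + 6y - 37).
So |(-y^3 + y^2 - 7y - 4) − 181| = |y + 5|·|-y^2 + 6y - 37|.
Require delta ≤ 1. Then |y + 5| < 1 gives |y| < 6, and by the triangle inequality |-y^2 + 6y - 37| ≤ 6^2 + 6·6 + 37 = 109.
Hence |(-y^3 + y^2 - 7y - 4) − 181| ≤ 109|y + 5| < eps provided |y + 5| < eps/109.
Choosing delta = min(1, eps/109) ensures both conditions, hence |(-y^3 + y^2 - 7y - 4) − 181| < eps.

delta = min(1, eps/109)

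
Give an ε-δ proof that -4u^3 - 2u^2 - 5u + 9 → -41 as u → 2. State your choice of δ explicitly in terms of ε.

δ = min(1, ε/91)

Let ε > 0. We want δ > 0 such that 0 < |u − 2| < δ implies |(-4u^3 - 2u^2 - 5u + 9) + 41| < ε.
(-4u^3 - 2u^2 - 5u + 9) + 41 = -4u^3 - 2u^2 - 5u + 50 = (u − 2)(-4u^2 - 10u - 25).
So |(-4u^3 - 2u^2 - 5u + 9) + 41| = |u − 2|·|-4u^2 - 10u - 25|.
Assume first that |u − 2| < 1, so |u| < 3. Then |-4u^2 - 10u - 25| ≤ 4·3^2 + 10·3 + 25 = 91.
Hence |(-4u^3 - 2u^2 - 5u + 9) + 41| ≤ 91|u − 2| < ε provided |u − 2| < ε/91.
Take δ = min(1, ε/91). Then 0 < |u − 2| < δ gives both |u − 2| < 1 and |u − 2| < ε/91, so |(-4u^3 - 2u^2 - 5u + 9) + 41| < ε.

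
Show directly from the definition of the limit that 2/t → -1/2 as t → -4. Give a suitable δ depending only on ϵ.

Let ϵ > 0. We seek δ > 0 such that 0 < |t + 4| < δ implies |2/t + 1/2| < ϵ.
|2/t + 1/2| = 2·|-4 − t|/(4·|t|) = 2|t + 4|/(4|t|).
Restrict δ ≤ 2. Then |t + 4| < 2 gives |t| > 2, so 4|t| > 8.
Then |2/t + 1/2| < 2|t + 4|/8, which is < ϵ when |t + 4| < 4ϵ.
Take δ = min(2, 4ϵ). Then 0 < |t + 4| < δ gives both |t + 4| < 2 and |t + 4| < 4ϵ, so |2/t + 1/2| < ϵ.

δ = min(2, 4ϵ)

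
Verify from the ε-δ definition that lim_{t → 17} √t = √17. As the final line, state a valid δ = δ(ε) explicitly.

δ = min(17, √17·ε)

Suppose ε > 0. We want δ > 0 such that 0 < |t − 17| < δ implies |√t − √17| < ε.
Multiplying by the conjugate, |√t − √17| = |t − 17|/(√t + √17).
Restrict δ ≤ 17 so that |t − 17| < 17 forces t > 0, and then √t + √17 > √17.
Hence |√t − √17| < |t − 17|/√17, which is < ε once |t − 17| < √17·ε.
Take δ = min(17, √17·ε). If 0 < |t − 17| < δ then t > 0 and |√t − √17| < |t − 17|/√17 < ε.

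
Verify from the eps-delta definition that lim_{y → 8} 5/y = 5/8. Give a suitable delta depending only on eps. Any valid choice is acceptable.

Suppose eps > 0. We seek delta > 0 such that 0 < |y − 8| < delta implies |5/y − (5/8)| < eps.
|5/y − (5/8)| = 5·|8 − y|/(8·|y|) = 5|y − 8|/(8|y|).
Restrict delta ≤ 4. Then |y − 8| < 4 gives |y| > 4, so 8|y| > 32.
Then |5/y − (5/8)| < 5|y − 8|/32, which is < eps when |y − 8| < (32/5)eps.
Take delta = min(4, (32/5)eps). Then 0 < |y − 8| < delta gives both |y − 8| < 4 and |y − 8| < (32/5)eps, so |5/y − (5/8)| < eps.

delta = min(4, (32/5)eps)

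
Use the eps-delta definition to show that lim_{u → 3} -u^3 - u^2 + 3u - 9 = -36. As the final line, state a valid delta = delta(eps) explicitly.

Let eps > 0. We want delta > 0 such that 0 < |u − 3| < delta implies |(-u^3 - u^2 + 3u - 9) + 36| < eps.
(-u^3 - u^2 + 3u - 9) + 36 = -u^3 - u^2 + 3u + 27 = (u − 3)(-u^2 - 4u - 9).
So |(-u^3 - u^2 + 3u - 9) + 36| = |u − 3|·|-u^2 - 4u - 9|.
Require delta ≤ 1. Then |u − 3| < 1 gives |u| < 4, and by the triangle inequality |-u^2 - 4u - 9| ≤ 4^2 + 4·4 + 9 = 41.
Hence |(-u^3 - u^2 + 3u - 9) + 36| ≤ 41|u − 3| < eps provided |u − 3| < eps/41.
Choosing delta = min(1, eps/41) ensures both conditions, hence |(-u^3 - u^2 + 3u - 9) + 36| < eps.

delta = min(1, eps/41)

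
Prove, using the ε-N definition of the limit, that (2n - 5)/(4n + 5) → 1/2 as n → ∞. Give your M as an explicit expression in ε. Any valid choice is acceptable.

Let ε > 0. For n ≥ 1, |(2n - 5)/(4n + 5) − (1/2)| = |-30|/(4(4n + 5)) = 30/(4(4n + 5)).
Since 4n + 5 ≥ 4n for n ≥ 1, this is ≤ 30/(4·4n) = (15/8)/n.
So |(2n - 5)/(4n + 5) − (1/2)| < ε whenever n > (15/8)/ε.
Take M = (15/8)/ε. If n > M then |(2n - 5)/(4n + 5) − (1/2)| ≤ (15/8)/n < ε.

M = (15/8)/ε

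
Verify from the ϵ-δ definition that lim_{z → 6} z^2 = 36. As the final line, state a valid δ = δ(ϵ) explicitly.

Let ϵ > 0 be given. We seek δ > 0 with 0 < |z − 6| < δ ⇒ |z^2 − 36| < ϵ.
Factor: z^2 − 36 = (z − 6)(z + 6), so |z^2 − 36| = |z − 6|·|z + 6|.
Restrict δ ≤ 2. Then |z − 6| < 2 gives |z| < 8, so by the triangle inequality |z + 6| ≤ 8 + 6 = 14.
Hence |z^2 − 36| ≤ 14|z − 6|, which is < ϵ once |z − 6| < ϵ/14.
Take δ = min(2, ϵ/14). If 0 < |z − 6| < δ then both bounds hold and |z^2 − 36| ≤ 14|z − 6| < 14·(ϵ/14) = ϵ.

δ = min(2, ϵ/14)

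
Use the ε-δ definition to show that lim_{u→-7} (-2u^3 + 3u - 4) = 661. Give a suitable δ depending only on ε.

Fix ε > 0. We want δ > 0 such that 0 < |u + 7| < δ implies |(-2u^3 + 3u - 4) − 661| < ε.
(-2u^3 + 3u - 4) − 661 = -2u^3 + 3u - 665 = (u + 7)(-2u^2 + 14u - 95).
So |(-2u^3 + 3u - 4) − 661| = |u + 7|·|-2u^2 + 14u - 95|.
Require δ ≤ 1. Then |u + 7| < 1 gives |u| < 8, and by the triangle inequality |-2u^2 + 14u - 95| ≤ 2·8^2 + 14·8 + 95 = 335.
Hence |(-2u^3 + 3u - 4) − 661| ≤ 335|u + 7| < ε provided |u + 7| < ε/335.
Choosing δ = min(1, ε/335) ensures both conditions, hence |(-2u^3 + 3u - 4) − 661| < ε.

δ = min(1, ε/335)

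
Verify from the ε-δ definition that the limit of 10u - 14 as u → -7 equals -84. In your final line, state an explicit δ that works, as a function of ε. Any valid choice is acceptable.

Let ε > 0. We need δ > 0 so that 0 < |u + 7| < δ implies |(10u - 14) + 84| < ε.
|(10u - 14) + 84| = |10u + 70| = 10|u + 7|.
Thus it suffices that |u + 7| < ε/10.
Take δ = ε/10. If 0 < |u + 7| < δ then |(10u - 14) + 84| = 10|u + 7| < 10·(ε/10) = ε.

δ = ε/10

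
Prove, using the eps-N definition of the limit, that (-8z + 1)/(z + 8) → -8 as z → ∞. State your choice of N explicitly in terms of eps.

N = 65/eps

Let eps > 0. We seek N > 0 such that z > N implies |(-8z + 1)/(z + 8) + 8| < eps.
(-8z + 1)/(z + 8) + 8 = ((-8z + 1) − (-8)(z + 8)) / ((z + 8)) = 65/((z + 8)).
For z > 0 we have z + 8 > z, so |(-8z + 1)/(z + 8) + 8| = 65/((z + 8)) < 65/(z) = 65/z.
Thus |(-8z + 1)/(z + 8) + 8| < eps whenever z > 65/eps.
Take N = 65/eps. If z > N then |(-8z + 1)/(z + 8) + 8| < 65/z < eps.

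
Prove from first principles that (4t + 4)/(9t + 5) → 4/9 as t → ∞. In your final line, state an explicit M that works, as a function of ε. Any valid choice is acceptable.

M = (16/81)/ε

Let ε > 0. We seek M > 0 such that t > M implies |(4t + 4)/(9t + 5) − (4/9)| < ε.
(4t + 4)/(9t + 5) − (4/9) = (9(4t + 4) − 4(9t + 5)) / (9(9t + 5)) = 16/(9(9t + 5)).
For t > 0 we have 9t + 5 > 9t, so |(4t + 4)/(9t + 5) − (4/9)| = 16/(9(9t + 5)) < 16/(9·9t) = (16/81)/t.
Thus |(4t + 4)/(9t + 5) − (4/9)| < ε whenever t > (16/81)/ε.
Take M = (16/81)/ε. If t > M then |(4t + 4)/(9t + 5) − (4/9)| < (16/81)/t < ε.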